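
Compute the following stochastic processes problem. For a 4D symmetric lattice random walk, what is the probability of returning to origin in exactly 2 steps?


P(return in 2 steps) = P(reverse first step) = 1/(2d)
= 1/8
= 0.1250

0.1250


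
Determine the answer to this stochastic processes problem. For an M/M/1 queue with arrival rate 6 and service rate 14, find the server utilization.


rho = lambda/mu
= 6/14
= 0.4286

0.4286


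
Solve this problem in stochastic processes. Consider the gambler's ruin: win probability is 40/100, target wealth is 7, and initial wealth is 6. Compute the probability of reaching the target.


Gambler's ruin formula:
r = q/p = 0.6000/0.4000 = 1.5000
P(win) = (1 - r^i)/(1 - r^N)
= (1 - 1.5000^6)/(1 - 1.5000^7)
= 0.6459

0.6459


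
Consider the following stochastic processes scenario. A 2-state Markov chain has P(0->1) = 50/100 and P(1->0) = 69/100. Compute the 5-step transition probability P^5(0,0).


Computing P^5 by matrix multiplication.
P = [[0.5000, 0.5000], [0.6900, 0.3100]]
After raising P to the power 5:
P^5(0,0) = 0.5797

0.5797


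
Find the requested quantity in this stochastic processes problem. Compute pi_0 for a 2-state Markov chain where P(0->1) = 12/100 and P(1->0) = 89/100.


Stationary distribution: pi_0 = p10/(p01+p10), pi_1 = p01/(p01+p10)
p01 = 0.1200, p10 = 0.8900
pi_0 = 0.8812

0.8812


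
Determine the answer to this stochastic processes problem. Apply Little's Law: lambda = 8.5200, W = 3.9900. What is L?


Little's Law: L = lambda * W
= 8.5200 * 3.9900
= 33.9948

33.9948


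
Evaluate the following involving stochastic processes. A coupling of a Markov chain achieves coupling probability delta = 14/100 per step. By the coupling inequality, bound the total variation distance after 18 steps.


TV distance bound <= (1-delta)^n
= (1 - 0.1400)^18
= 0.8600^18
= 0.0662

0.0662


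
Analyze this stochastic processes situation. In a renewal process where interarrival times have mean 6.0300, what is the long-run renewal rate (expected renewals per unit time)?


Long-run renewal rate = 1/E(X)
= 1/6.0300
= 0.1658

0.1658


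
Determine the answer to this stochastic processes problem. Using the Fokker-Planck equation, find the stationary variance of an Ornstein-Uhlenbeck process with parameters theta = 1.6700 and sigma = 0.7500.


Stationary variance = sigma^2 / (2*theta)
= 0.7500^2 / (2*1.6700)
= 0.5625 / 3.3400
= 0.1684

0.1684


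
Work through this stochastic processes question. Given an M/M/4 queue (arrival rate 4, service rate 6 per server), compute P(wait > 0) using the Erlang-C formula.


a = lambda/mu = 0.6667
rho = a/c = 0.1667
Erlang-C formula applied:
C(c,a) = 0.0051

0.0051


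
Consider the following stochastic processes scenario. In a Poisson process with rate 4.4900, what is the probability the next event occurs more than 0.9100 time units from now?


P(X > t) = exp(-lambda * t)
= exp(-4.4900 * 0.9100)
= exp(-4.0859) = 0.0168

0.0168


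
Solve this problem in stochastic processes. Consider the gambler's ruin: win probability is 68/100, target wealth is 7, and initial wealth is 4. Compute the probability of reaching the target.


Gambler's ruin formula:
r = q/p = 0.3200/0.6800 = 0.4706
P(win) = (1 - r^i)/(1 - r^N)
= (1 - 0.4706^4)/(1 - 0.4706^7)
= 0.9558

0.9558


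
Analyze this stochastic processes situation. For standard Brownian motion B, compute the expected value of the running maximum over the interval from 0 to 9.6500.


E(max B(s)) = sqrt(2t/pi)
= sqrt(2*9.6500/pi)
= sqrt(6.1434)
= 2.4786

2.4786


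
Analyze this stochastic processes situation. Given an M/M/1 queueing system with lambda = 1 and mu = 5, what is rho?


rho = lambda/mu
= 1/5
= 0.2000

0.2000


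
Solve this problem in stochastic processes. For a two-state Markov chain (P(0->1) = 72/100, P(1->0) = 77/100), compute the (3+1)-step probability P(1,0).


P^4 = P^3 * P^1
Computing via matrix multiplication of the transition matrix.
Entry (1,0) of P^4 = 0.4870

0.4870


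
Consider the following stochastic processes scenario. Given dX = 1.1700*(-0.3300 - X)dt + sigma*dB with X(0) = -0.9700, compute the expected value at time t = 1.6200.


E[X(t)] = mu + (X(0) - mu)*exp(-theta*t)
= -0.3300 + (-0.9700 - -0.3300)*exp(-1.1700*1.6200)
= -0.3300 + -0.6400 * 0.1503
= -0.4262

-0.4262


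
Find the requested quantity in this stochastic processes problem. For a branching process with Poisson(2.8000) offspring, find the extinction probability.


Since mu = 2.8000 > 1, extinction prob q < 1.
Solve s = exp(mu*(s-1)) iteratively.
q = 0.0750

0.0750


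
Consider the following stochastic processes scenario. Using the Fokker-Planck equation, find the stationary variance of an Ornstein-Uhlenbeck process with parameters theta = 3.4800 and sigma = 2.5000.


Stationary variance = sigma^2 / (2*theta)
= 2.5000^2 / (2*3.4800)
= 6.2500 / 6.9600
= 0.8980

0.8980


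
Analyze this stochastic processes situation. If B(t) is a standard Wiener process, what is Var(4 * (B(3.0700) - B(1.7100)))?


Var(alpha*(B(t)-B(s))) = alpha^2 * (t-s)
= 4^2 * (3.0700 - 1.7100)
= 16 * 1.3600
= 21.7600

21.7600


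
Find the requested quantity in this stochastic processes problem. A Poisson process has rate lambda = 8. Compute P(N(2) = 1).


P(N(t)=k) = (lambda*t)^k * exp(-lambda*t) / k!
lambda*t = 16
= 16^1 * exp(-16) / 1!
= 16 * 1.1254e-07 / 1
= 1.8006e-06

1.8006e-06


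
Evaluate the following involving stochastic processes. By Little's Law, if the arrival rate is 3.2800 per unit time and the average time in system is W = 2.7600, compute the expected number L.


Little's Law: L = lambda * W
= 3.2800 * 2.7600
= 9.0528

9.0528


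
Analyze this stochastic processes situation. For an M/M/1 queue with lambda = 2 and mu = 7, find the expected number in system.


rho = 2/7 = 0.2857
L = rho/(1-rho)
= 0.2857/0.7143
= 0.4000

0.4000


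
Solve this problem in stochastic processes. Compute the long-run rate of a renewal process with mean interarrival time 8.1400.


Long-run renewal rate = 1/E(X)
= 1/8.1400
= 0.1229

0.1229


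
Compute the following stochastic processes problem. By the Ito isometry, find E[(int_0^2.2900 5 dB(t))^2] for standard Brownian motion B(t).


By Ito isometry: E[(int f dB)^2] = int f^2 dt
= 5^2 * 2.2900
= 25 * 2.2900 = 57.2500

57.2500


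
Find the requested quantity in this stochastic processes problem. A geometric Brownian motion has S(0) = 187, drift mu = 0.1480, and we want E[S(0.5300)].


E[S(t)] = S(0) * exp(mu * t)
= 187 * exp(0.1480 * 0.5300)
= 187 * 1.0816
= 202.2589

202.2589


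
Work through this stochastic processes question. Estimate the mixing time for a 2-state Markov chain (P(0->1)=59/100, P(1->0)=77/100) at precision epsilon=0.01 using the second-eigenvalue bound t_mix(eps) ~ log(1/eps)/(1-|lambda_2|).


lambda_2 = |1 - p01 - p10| = |1 - 0.5900 - 0.7700| = 0.3600
t_mix ~ log(1/eps)/(1 - |lambda_2|)
= log(100)/(1 - 0.3600) = 4.6052/0.6400
= 7.1956

7.1956


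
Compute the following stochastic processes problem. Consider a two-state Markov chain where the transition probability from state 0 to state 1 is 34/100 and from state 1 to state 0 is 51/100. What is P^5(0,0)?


Computing P^5 by matrix multiplication.
P = [[0.6600, 0.3400], [0.5100, 0.4900]]
After raising P to the power 5:
P^5(0,0) = 0.6000

0.6000


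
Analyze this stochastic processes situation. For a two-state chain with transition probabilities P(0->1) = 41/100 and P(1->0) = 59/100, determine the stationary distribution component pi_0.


Stationary distribution: pi_0 = p10/(p01+p10), pi_1 = p01/(p01+p10)
p01 = 0.4100, p10 = 0.5900
pi_0 = 0.5900

0.5900


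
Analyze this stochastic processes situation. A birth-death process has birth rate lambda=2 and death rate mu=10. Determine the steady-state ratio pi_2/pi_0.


For birth-death process, pi_n/pi_0 = (lambda/mu)^n
= (2/10)^2
= 0.0400

0.0400


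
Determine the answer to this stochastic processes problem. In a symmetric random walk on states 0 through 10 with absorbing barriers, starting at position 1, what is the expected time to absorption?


For symmetric RW on 0,...,N with absorbing barriers, E(i) = i*(N-i)
E(1) = 1 * 9 = 9

9


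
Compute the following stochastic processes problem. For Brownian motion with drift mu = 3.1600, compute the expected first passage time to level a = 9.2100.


Expected first passage time = a/mu
= 9.2100/3.1600
= 2.9146

2.9146


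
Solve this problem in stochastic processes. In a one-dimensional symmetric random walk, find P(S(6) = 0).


P(S(6) = 0) = C(6,3) / 4^3
= 20 / 64
= 0.3125

0.3125


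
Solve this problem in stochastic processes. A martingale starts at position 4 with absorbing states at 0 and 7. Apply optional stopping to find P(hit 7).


By optional stopping theorem: E(M at tau) = M(0) = 4
P(hit 7)*7 + P(hit 0)*0 = 4
P(hit 7) = (4 - 0)/(7 - 0) = 4/7 = 0.5714

0.5714


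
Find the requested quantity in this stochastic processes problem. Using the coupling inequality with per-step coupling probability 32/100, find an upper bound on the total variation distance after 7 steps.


TV distance bound <= (1-delta)^n
= (1 - 0.3200)^7
= 0.6800^7
= 0.0672

0.0672


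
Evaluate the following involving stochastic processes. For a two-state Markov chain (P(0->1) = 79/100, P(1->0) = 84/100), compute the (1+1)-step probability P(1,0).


P^2 = P^1 * P^1
Computing via matrix multiplication of the transition matrix.
Entry (1,0) of P^2 = 0.3108

0.3108


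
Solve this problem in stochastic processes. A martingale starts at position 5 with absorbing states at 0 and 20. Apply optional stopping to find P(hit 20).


By optional stopping theorem: E(M at tau) = M(0) = 5
P(hit 20)*20 + P(hit 0)*0 = 5
P(hit 20) = (5 - 0)/(20 - 0) = 1/4 = 0.2500

0.2500


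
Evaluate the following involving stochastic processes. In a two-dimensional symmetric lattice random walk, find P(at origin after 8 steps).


P = C(8,4)^2 / 4^8
= 70^2 / 65536
= 4900 / 65536
= 0.0748

0.0748


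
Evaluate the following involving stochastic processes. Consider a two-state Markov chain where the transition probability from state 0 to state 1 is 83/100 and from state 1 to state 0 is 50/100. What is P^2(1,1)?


Computing P^2 by matrix multiplication.
P = [[0.1700, 0.8300], [0.5000, 0.5000]]
After raising P to the power 2:
P^2(1,1) = 0.6650

0.6650


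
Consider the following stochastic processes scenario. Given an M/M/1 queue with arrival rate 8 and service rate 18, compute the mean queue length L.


rho = 8/18 = 0.4444
L = rho/(1-rho)
= 0.4444/0.5556
= 0.8000

0.8000


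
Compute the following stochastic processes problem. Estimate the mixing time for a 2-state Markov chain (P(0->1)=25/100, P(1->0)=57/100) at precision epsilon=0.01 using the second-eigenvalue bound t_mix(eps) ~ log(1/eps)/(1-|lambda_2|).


lambda_2 = |1 - p01 - p10| = |1 - 0.2500 - 0.5700| = 0.1800
t_mix ~ log(1/eps)/(1 - |lambda_2|)
= log(100)/(1 - 0.1800) = 4.6052/0.8200
= 5.6161

5.6161


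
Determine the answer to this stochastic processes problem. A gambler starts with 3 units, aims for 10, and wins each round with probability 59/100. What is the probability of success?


Gambler's ruin formula:
r = q/p = 0.4100/0.5900 = 0.6949
P(win) = (1 - r^i)/(1 - r^N)
= (1 - 0.6949^3)/(1 - 0.6949^10)
= 0.6823

0.6823


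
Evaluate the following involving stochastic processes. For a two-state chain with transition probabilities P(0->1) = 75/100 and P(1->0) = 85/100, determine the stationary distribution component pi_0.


Stationary distribution: pi_0 = p10/(p01+p10), pi_1 = p01/(p01+p10)
p01 = 0.7500, p10 = 0.8500
pi_0 = 0.5312

0.5312


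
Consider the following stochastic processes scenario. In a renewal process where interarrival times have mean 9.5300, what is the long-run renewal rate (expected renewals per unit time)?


Long-run renewal rate = 1/E(X)
= 1/9.5300
= 0.1049

0.1049


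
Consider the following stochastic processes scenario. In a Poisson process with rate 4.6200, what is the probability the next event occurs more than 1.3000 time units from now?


P(X > t) = exp(-lambda * t)
= exp(-4.6200 * 1.3000)
= exp(-6.0060) = 0.0025

0.0025


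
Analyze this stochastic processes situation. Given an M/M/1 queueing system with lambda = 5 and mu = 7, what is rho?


rho = lambda/mu
= 5/7
= 0.7143

0.7143


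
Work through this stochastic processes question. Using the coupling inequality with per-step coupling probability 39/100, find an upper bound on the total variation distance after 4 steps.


TV distance bound <= (1-delta)^n
= (1 - 0.3900)^4
= 0.6100^4
= 0.1385

0.1385


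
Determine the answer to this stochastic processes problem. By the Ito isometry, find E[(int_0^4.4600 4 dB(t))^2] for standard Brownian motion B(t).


By Ito isometry: E[(int f dB)^2] = int f^2 dt
= 4^2 * 4.4600
= 16 * 4.4600 = 71.3600

71.3600


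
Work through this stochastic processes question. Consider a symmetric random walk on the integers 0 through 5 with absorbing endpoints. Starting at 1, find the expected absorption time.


For symmetric RW on 0,...,N with absorbing barriers, E(i) = i*(N-i)
E(1) = 1 * 4 = 4

4


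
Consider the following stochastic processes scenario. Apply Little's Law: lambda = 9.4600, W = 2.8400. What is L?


Little's Law: L = lambda * W
= 9.4600 * 2.8400
= 26.8664

26.8664


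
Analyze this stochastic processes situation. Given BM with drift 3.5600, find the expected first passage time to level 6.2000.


Expected first passage time = a/mu
= 6.2000/3.5600
= 1.7416

1.7416


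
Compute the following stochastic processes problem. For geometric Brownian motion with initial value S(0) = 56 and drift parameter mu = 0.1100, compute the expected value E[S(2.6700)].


E[S(t)] = S(0) * exp(mu * t)
= 56 * exp(0.1100 * 2.6700)
= 56 * 1.3414
= 75.1174

75.1174


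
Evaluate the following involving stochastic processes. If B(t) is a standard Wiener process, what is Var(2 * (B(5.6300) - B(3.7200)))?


Var(alpha*(B(t)-B(s))) = alpha^2 * (t-s)
= 2^2 * (5.6300 - 3.7200)
= 4 * 1.9100
= 7.6400

7.6400


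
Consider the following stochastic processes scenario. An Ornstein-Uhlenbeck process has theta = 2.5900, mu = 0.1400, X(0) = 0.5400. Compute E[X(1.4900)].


E[X(t)] = mu + (X(0) - mu)*exp(-theta*t)
= 0.1400 + (0.5400 - 0.1400)*exp(-2.5900*1.4900)
= 0.1400 + 0.4000 * 0.0211
= 0.1484

0.1484


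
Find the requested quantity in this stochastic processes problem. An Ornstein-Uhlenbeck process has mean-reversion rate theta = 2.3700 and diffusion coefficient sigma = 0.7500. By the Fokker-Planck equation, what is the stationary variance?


Stationary variance = sigma^2 / (2*theta)
= 0.7500^2 / (2*2.3700)
= 0.5625 / 4.7400
= 0.1187

0.1187


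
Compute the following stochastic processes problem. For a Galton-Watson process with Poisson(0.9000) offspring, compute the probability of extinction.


Since mu = 0.9000 <= 1, extinction probability = 1.

1.0000


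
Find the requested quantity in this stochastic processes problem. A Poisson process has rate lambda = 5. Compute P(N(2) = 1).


P(N(t)=k) = (lambda*t)^k * exp(-lambda*t) / k!
lambda*t = 10
= 10^1 * exp(-10) / 1!
= 10 * 4.5400e-05 / 1
= 4.5400e-04

4.5400e-04


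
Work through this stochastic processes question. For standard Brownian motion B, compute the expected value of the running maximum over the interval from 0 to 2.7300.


E(max B(s)) = sqrt(2t/pi)
= sqrt(2*2.7300/pi)
= sqrt(1.7380)
= 1.3183

1.3183


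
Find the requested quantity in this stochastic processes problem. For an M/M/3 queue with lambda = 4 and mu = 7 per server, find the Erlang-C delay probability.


a = lambda/mu = 0.5714
rho = a/c = 0.1905
Erlang-C formula applied:
C(c,a) = 0.0217

0.0217


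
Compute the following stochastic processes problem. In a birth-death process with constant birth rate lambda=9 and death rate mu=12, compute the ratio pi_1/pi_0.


For birth-death process, pi_n/pi_0 = (lambda/mu)^n
= (9/12)^1
= 0.7500

0.7500


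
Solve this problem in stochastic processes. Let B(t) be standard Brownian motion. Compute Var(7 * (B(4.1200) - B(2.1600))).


Var(alpha*(B(t)-B(s))) = alpha^2 * (t-s)
= 7^2 * (4.1200 - 2.1600)
= 49 * 1.9600
= 96.0400

96.0400


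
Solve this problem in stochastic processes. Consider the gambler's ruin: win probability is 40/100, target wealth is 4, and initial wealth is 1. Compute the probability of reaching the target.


Gambler's ruin formula:
r = q/p = 0.6000/0.4000 = 1.5000
P(win) = (1 - r^i)/(1 - r^N)
= (1 - 1.5000^1)/(1 - 1.5000^4)
= 0.1231

0.1231


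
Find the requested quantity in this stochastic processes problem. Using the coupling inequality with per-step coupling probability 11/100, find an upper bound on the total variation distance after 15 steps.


TV distance bound <= (1-delta)^n
= (1 - 0.1100)^15
= 0.8900^15
= 0.1741

0.1741


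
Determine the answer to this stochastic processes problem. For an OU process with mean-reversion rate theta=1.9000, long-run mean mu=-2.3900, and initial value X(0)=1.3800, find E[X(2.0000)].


E[X(t)] = mu + (X(0) - mu)*exp(-theta*t)
= -2.3900 + (1.3800 - -2.3900)*exp(-1.9000*2.0000)
= -2.3900 + 3.7700 * 0.0224
= -2.3057

-2.3057


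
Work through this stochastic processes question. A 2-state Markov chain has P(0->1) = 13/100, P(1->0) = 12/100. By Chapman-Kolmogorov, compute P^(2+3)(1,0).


P^5 = P^2 * P^3
Computing via matrix multiplication of the transition matrix.
Entry (1,0) of P^5 = 0.3661

0.3661


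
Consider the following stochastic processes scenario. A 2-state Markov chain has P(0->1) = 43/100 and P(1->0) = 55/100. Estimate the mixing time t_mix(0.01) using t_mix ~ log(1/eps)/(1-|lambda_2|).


lambda_2 = |1 - p01 - p10| = |1 - 0.4300 - 0.5500| = 0.0200
t_mix ~ log(1/eps)/(1 - |lambda_2|)
= log(100)/(1 - 0.0200) = 4.6052/0.9800
= 4.6992

4.6992


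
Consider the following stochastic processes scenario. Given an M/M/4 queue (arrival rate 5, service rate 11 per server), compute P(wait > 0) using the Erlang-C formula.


a = lambda/mu = 0.4545
rho = a/c = 0.1136
Erlang-C formula applied:
C(c,a) = 0.0013

0.0013


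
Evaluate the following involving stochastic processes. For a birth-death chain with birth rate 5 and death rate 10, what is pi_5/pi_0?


For birth-death process, pi_n/pi_0 = (lambda/mu)^n
= (5/10)^5
= 0.0312

0.0312


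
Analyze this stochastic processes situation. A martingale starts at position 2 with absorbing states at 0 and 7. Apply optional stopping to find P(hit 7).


By optional stopping theorem: E(M at tau) = M(0) = 2
P(hit 7)*7 + P(hit 0)*0 = 2
P(hit 7) = (2 - 0)/(7 - 0) = 2/7 = 0.2857

0.2857


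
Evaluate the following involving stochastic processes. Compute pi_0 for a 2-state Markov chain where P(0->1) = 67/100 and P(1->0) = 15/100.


Stationary distribution: pi_0 = p10/(p01+p10), pi_1 = p01/(p01+p10)
p01 = 0.6700, p10 = 0.1500
pi_0 = 0.1829

0.1829


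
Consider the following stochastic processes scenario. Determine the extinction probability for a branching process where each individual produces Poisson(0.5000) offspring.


Since mu = 0.5000 <= 1, extinction probability = 1.

1.0000


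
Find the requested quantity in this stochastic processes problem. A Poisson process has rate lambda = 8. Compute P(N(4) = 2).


P(N(t)=k) = (lambda*t)^k * exp(-lambda*t) / k!
lambda*t = 32
= 32^2 * exp(-32) / 2!
= 1024 * 1.2664e-14 / 2
= 6.4841e-12

6.4841e-12


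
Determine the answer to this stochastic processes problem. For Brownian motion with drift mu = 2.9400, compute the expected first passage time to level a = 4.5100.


Expected first passage time = a/mu
= 4.5100/2.9400
= 1.5340

1.5340


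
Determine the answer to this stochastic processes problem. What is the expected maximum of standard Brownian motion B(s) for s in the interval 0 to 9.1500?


E(max B(s)) = sqrt(2t/pi)
= sqrt(2*9.1500/pi)
= sqrt(5.8251)
= 2.4135

2.4135


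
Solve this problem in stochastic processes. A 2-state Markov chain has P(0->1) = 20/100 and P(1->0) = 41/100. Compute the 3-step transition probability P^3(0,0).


Computing P^3 by matrix multiplication.
P = [[0.8000, 0.2000], [0.4100, 0.5900]]
After raising P to the power 3:
P^3(0,0) = 0.6916

0.6916


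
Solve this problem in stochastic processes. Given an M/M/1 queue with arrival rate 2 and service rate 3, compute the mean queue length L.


rho = 2/3 = 0.6667
L = rho/(1-rho)
= 0.6667/0.3333
= 2.0000

2.0000


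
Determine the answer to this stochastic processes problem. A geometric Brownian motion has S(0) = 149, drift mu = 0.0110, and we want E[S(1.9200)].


E[S(t)] = S(0) * exp(mu * t)
= 149 * exp(0.0110 * 1.9200)
= 149 * 1.0213
= 152.1803

152.1803


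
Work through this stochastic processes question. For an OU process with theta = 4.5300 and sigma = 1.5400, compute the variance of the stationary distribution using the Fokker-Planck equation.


Stationary variance = sigma^2 / (2*theta)
= 1.5400^2 / (2*4.5300)
= 2.3716 / 9.0600
= 0.2618

0.2618


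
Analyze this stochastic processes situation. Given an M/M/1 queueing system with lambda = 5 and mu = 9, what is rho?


rho = lambda/mu
= 5/9
= 0.5556

0.5556


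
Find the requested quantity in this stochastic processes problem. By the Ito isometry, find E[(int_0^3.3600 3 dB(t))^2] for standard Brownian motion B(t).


By Ito isometry: E[(int f dB)^2] = int f^2 dt
= 3^2 * 3.3600
= 9 * 3.3600 = 30.2400

30.2400


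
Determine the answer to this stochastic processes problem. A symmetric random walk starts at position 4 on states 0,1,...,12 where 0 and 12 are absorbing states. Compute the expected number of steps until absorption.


For symmetric RW on 0,...,N with absorbing barriers, E(i) = i*(N-i)
E(4) = 4 * 8 = 32

32


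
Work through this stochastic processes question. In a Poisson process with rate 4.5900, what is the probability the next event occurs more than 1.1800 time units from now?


P(X > t) = exp(-lambda * t)
= exp(-4.5900 * 1.1800)
= exp(-5.4162) = 0.0044

0.0044


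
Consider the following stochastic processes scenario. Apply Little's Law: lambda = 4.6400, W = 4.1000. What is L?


Little's Law: L = lambda * W
= 4.6400 * 4.1000
= 19.0240

19.0240


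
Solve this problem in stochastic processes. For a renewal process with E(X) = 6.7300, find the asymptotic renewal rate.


Long-run renewal rate = 1/E(X)
= 1/6.7300
= 0.1486

0.1486


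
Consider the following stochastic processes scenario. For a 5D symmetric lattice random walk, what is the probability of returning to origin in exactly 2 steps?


P(return in 2 steps) = P(reverse first step) = 1/(2d)
= 1/10
= 0.1000

0.1000


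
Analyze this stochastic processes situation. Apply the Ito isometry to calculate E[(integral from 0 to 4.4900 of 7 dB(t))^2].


By Ito isometry: E[(int f dB)^2] = int f^2 dt
= 7^2 * 4.4900
= 49 * 4.4900 = 220.0100

220.0100


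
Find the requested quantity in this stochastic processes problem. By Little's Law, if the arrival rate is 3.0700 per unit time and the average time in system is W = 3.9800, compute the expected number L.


Little's Law: L = lambda * W
= 3.0700 * 3.9800
= 12.2186

12.2186


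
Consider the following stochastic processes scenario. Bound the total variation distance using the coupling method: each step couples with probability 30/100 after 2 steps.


TV distance bound <= (1-delta)^n
= (1 - 0.3000)^2
= 0.7000^2
= 0.4900

0.4900


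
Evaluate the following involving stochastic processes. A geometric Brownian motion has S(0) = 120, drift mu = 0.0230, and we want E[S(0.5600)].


E[S(t)] = S(0) * exp(mu * t)
= 120 * exp(0.0230 * 0.5600)
= 120 * 1.0130
= 121.5556

121.5556


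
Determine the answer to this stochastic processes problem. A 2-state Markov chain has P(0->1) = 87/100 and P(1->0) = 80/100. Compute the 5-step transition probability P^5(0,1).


Computing P^5 by matrix multiplication.
P = [[0.1300, 0.8700], [0.8000, 0.2000]]
After raising P to the power 5:
P^5(0,1) = 0.5913

0.5913


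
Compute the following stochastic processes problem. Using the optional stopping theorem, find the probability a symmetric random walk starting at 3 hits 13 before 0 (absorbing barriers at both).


By optional stopping theorem: E(M at tau) = M(0) = 3
P(hit 13)*13 + P(hit 0)*0 = 3
P(hit 13) = (3 - 0)/(13 - 0) = 3/13 = 0.2308

0.2308


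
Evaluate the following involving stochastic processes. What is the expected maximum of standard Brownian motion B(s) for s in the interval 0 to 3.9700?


E(max B(s)) = sqrt(2t/pi)
= sqrt(2*3.9700/pi)
= sqrt(2.5274)
= 1.5898

1.5898


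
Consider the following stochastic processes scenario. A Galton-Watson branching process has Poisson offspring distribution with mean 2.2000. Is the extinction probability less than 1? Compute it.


Since mu = 2.2000 > 1, extinction prob q < 1.
Solve s = exp(mu*(s-1)) iteratively.
q = 0.1563

0.1563


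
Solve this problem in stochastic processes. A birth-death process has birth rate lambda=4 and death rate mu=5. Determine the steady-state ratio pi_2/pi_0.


For birth-death process, pi_n/pi_0 = (lambda/mu)^n
= (4/5)^2
= 0.6400

0.6400


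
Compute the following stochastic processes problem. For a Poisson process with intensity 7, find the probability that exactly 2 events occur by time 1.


P(N(t)=k) = (lambda*t)^k * exp(-lambda*t) / k!
lambda*t = 7
= 7^2 * exp(-7) / 2!
= 49 * 9.1188e-04 / 2
= 0.0223

0.0223


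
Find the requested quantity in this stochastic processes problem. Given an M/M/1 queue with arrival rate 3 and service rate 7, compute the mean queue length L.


rho = 3/7 = 0.4286
L = rho/(1-rho)
= 0.4286/0.5714
= 0.7500

0.7500


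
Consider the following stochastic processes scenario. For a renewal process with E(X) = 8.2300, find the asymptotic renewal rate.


Long-run renewal rate = 1/E(X)
= 1/8.2300
= 0.1215

0.1215


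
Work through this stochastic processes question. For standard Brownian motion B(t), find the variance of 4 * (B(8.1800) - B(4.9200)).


Var(alpha*(B(t)-B(s))) = alpha^2 * (t-s)
= 4^2 * (8.1800 - 4.9200)
= 16 * 3.2600
= 52.1600

52.1600


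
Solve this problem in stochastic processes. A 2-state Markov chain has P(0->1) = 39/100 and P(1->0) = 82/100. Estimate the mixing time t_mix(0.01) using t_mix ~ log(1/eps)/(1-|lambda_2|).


lambda_2 = |1 - p01 - p10| = |1 - 0.3900 - 0.8200| = 0.2100
t_mix ~ log(1/eps)/(1 - |lambda_2|)
= log(100)/(1 - 0.2100) = 4.6052/0.7900
= 5.8293

5.8293


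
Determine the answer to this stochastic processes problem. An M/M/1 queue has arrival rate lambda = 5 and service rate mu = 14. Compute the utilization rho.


rho = lambda/mu
= 5/14
= 0.3571

0.3571


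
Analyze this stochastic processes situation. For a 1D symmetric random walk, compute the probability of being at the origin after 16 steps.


P(S(16) = 0) = C(16,8) / 4^8
= 12870 / 65536
= 0.1964

0.1964


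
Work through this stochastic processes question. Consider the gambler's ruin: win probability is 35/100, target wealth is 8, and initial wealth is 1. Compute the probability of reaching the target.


Gambler's ruin formula:
r = q/p = 0.6500/0.3500 = 1.8571
P(win) = (1 - r^i)/(1 - r^N)
= (1 - 1.8571^1)/(1 - 1.8571^8)
= 0.0061

0.0061


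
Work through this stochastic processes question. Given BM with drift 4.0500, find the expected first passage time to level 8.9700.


Expected first passage time = a/mu
= 8.9700/4.0500
= 2.2148

2.2148


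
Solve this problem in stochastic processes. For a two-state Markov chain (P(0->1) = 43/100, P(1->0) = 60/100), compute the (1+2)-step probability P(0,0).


P^3 = P^1 * P^2
Computing via matrix multiplication of the transition matrix.
Entry (0,0) of P^3 = 0.5825

0.5825


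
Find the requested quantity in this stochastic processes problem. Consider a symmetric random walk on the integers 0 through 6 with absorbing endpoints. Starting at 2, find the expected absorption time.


For symmetric RW on 0,...,N with absorbing barriers, E(i) = i*(N-i)
E(2) = 2 * 4 = 8

8


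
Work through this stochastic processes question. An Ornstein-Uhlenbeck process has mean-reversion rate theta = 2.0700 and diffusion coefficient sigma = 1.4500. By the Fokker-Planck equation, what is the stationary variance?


Stationary variance = sigma^2 / (2*theta)
= 1.4500^2 / (2*2.0700)
= 2.1025 / 4.1400
= 0.5079

0.5079


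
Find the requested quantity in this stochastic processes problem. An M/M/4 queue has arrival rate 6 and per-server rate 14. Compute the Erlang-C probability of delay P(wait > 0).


a = lambda/mu = 0.4286
rho = a/c = 0.1071
Erlang-C formula applied:
C(c,a) = 0.0010

0.0010


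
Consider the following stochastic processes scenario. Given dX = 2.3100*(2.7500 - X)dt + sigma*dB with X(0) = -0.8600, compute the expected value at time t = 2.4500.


E[X(t)] = mu + (X(0) - mu)*exp(-theta*t)
= 2.7500 + (-0.8600 - 2.7500)*exp(-2.3100*2.4500)
= 2.7500 + -3.6100 * 0.0035
= 2.7374

2.7374


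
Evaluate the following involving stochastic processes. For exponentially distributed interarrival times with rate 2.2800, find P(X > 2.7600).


P(X > t) = exp(-lambda * t)
= exp(-2.2800 * 2.7600)
= exp(-6.2928) = 0.0018

0.0018


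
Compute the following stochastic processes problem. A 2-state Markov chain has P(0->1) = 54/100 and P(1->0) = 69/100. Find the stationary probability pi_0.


Stationary distribution: pi_0 = p10/(p01+p10), pi_1 = p01/(p01+p10)
p01 = 0.5400, p10 = 0.6900
pi_0 = 0.5610

0.5610


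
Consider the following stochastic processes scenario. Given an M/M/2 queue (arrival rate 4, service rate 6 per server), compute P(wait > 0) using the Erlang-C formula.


a = lambda/mu = 0.6667
rho = a/c = 0.3333
Erlang-C formula applied:
C(c,a) = 0.1667

0.1667


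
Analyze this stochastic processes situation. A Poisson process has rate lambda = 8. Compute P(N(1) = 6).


P(N(t)=k) = (lambda*t)^k * exp(-lambda*t) / k!
lambda*t = 8
= 8^6 * exp(-8) / 6!
= 262144 * 3.3546e-04 / 720
= 0.1221

0.1221


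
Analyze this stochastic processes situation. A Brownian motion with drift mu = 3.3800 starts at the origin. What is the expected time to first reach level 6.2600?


Expected first passage time = a/mu
= 6.2600/3.3800
= 1.8521

1.8521


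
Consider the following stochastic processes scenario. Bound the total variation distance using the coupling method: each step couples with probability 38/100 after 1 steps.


TV distance bound <= (1-delta)^n
= (1 - 0.3800)^1
= 0.6200^1
= 0.6200

0.6200


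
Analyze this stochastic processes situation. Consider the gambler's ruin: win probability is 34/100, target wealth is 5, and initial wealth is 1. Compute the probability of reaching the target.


Gambler's ruin formula:
r = q/p = 0.6600/0.3400 = 1.9412
P(win) = (1 - r^i)/(1 - r^N)
= (1 - 1.9412^1)/(1 - 1.9412^5)
= 0.0354

0.0354


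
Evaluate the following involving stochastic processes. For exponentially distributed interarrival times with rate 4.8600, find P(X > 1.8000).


P(X > t) = exp(-lambda * t)
= exp(-4.8600 * 1.8000)
= exp(-8.7480) = 1.5878e-04

1.5878e-04


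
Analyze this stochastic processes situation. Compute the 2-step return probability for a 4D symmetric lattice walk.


P(return in 2 steps) = P(reverse first step) = 1/(2d)
= 1/8
= 0.1250

0.1250


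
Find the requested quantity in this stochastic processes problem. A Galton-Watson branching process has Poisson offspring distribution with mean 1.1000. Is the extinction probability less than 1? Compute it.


Since mu = 1.1000 > 1, extinction prob q < 1.
Solve s = exp(mu*(s-1)) iteratively.
q = 0.8239

0.8239


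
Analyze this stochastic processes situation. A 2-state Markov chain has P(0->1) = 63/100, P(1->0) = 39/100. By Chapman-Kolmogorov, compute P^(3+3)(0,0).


P^6 = P^3 * P^3
Computing via matrix multiplication of the transition matrix.
Entry (0,0) of P^6 = 0.3824

0.3824


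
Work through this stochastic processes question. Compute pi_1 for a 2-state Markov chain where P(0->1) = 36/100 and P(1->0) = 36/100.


Stationary distribution: pi_0 = p10/(p01+p10), pi_1 = p01/(p01+p10)
p01 = 0.3600, p10 = 0.3600
pi_1 = 0.5000

0.5000


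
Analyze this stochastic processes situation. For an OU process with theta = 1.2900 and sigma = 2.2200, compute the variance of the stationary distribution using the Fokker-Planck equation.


Stationary variance = sigma^2 / (2*theta)
= 2.2200^2 / (2*1.2900)
= 4.9284 / 2.5800
= 1.9102

1.9102


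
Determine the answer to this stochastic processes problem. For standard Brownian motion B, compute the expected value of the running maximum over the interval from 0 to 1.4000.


E(max B(s)) = sqrt(2t/pi)
= sqrt(2*1.4000/pi)
= sqrt(0.8913)
= 0.9441

0.9441


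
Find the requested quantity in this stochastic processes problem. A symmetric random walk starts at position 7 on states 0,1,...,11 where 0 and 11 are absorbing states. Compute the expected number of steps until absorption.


For symmetric RW on 0,...,N with absorbing barriers, E(i) = i*(N-i)
E(7) = 7 * 4 = 28

28


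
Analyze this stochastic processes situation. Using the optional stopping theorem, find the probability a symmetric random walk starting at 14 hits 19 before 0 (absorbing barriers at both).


By optional stopping theorem: E(M at tau) = M(0) = 14
P(hit 19)*19 + P(hit 0)*0 = 14
P(hit 19) = (14 - 0)/(19 - 0) = 14/19 = 0.7368

0.7368


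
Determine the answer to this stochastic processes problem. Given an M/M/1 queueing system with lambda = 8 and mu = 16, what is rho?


rho = lambda/mu
= 8/16
= 0.5000

0.5000


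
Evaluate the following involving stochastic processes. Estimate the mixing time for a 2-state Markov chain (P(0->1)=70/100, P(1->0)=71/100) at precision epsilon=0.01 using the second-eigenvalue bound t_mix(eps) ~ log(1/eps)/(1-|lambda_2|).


lambda_2 = |1 - p01 - p10| = |1 - 0.7000 - 0.7100| = 0.4100
t_mix ~ log(1/eps)/(1 - |lambda_2|)
= log(100)/(1 - 0.4100) = 4.6052/0.5900
= 7.8054

7.8054


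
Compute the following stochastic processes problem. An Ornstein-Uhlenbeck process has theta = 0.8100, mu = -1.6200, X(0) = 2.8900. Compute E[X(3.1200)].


E[X(t)] = mu + (X(0) - mu)*exp(-theta*t)
= -1.6200 + (2.8900 - -1.6200)*exp(-0.8100*3.1200)
= -1.6200 + 4.5100 * 0.0799
= -1.2597

-1.2597


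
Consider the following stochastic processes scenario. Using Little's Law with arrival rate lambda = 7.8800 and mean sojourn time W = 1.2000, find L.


Little's Law: L = lambda * W
= 7.8800 * 1.2000
= 9.4560

9.4560


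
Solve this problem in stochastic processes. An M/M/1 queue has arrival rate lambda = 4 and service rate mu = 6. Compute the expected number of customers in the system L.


rho = 4/6 = 0.6667
L = rho/(1-rho)
= 0.6667/0.3333
= 2.0000

2.0000


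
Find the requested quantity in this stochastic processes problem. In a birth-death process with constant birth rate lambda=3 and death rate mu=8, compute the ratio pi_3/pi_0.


For birth-death process, pi_n/pi_0 = (lambda/mu)^n
= (3/8)^3
= 0.0527

0.0527


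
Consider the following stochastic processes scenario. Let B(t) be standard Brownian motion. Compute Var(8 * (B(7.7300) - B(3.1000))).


Var(alpha*(B(t)-B(s))) = alpha^2 * (t-s)
= 8^2 * (7.7300 - 3.1000)
= 64 * 4.6300
= 296.3200

296.3200


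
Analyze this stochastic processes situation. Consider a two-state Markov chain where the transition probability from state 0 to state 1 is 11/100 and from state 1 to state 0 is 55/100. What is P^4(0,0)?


Computing P^4 by matrix multiplication.
P = [[0.8900, 0.1100], [0.5500, 0.4500]]
After raising P to the power 4:
P^4(0,0) = 0.8356

0.8356


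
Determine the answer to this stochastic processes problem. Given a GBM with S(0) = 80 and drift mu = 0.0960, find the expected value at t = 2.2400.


E[S(t)] = S(0) * exp(mu * t)
= 80 * exp(0.0960 * 2.2400)
= 80 * 1.2399
= 99.1929

99.1929


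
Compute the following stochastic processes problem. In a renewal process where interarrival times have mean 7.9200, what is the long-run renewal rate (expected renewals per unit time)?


Long-run renewal rate = 1/E(X)
= 1/7.9200
= 0.1263

0.1263


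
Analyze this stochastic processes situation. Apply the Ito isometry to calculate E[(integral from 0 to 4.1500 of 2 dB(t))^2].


By Ito isometry: E[(int f dB)^2] = int f^2 dt
= 2^2 * 4.1500
= 4 * 4.1500 = 16.6000

16.6000


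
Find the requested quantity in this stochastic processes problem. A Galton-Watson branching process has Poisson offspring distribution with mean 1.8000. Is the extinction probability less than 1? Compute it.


Since mu = 1.8000 > 1, extinction prob q < 1.
Solve s = exp(mu*(s-1)) iteratively.
q = 0.2676

0.2676


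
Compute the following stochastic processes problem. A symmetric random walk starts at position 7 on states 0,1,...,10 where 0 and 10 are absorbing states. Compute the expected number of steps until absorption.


For symmetric RW on 0,...,N with absorbing barriers, E(i) = i*(N-i)
E(7) = 7 * 3 = 21

21


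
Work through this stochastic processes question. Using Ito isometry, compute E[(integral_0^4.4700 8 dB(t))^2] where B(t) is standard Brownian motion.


By Ito isometry: E[(int f dB)^2] = int f^2 dt
= 8^2 * 4.4700
= 64 * 4.4700 = 286.0800

286.0800


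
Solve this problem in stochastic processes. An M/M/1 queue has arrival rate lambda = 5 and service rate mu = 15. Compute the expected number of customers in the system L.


rho = 5/15 = 0.3333
L = rho/(1-rho)
= 0.3333/0.6667
= 0.5000

0.5000


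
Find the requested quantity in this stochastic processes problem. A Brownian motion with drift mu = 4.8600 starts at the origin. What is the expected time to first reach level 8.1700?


Expected first passage time = a/mu
= 8.1700/4.8600
= 1.6811

1.6811


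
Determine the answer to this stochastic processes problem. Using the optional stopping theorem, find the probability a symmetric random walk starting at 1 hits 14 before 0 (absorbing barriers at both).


By optional stopping theorem: E(M at tau) = M(0) = 1
P(hit 14)*14 + P(hit 0)*0 = 1
P(hit 14) = (1 - 0)/(14 - 0) = 1/14 = 0.0714

0.0714


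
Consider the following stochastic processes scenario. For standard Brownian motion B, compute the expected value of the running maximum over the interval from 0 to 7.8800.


E(max B(s)) = sqrt(2t/pi)
= sqrt(2*7.8800/pi)
= sqrt(5.0166)
= 2.2398

2.2398


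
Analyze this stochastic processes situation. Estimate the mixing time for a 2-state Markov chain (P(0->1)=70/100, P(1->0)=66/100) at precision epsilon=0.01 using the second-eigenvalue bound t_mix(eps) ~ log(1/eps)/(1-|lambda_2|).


lambda_2 = |1 - p01 - p10| = |1 - 0.7000 - 0.6600| = 0.3600
t_mix ~ log(1/eps)/(1 - |lambda_2|)
= log(100)/(1 - 0.3600) = 4.6052/0.6400
= 7.1956

7.1956


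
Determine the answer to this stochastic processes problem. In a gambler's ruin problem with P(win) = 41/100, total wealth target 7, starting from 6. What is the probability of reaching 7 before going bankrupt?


Gambler's ruin formula:
r = q/p = 0.5900/0.4100 = 1.4390
P(win) = (1 - r^i)/(1 - r^N)
= (1 - 1.4390^6)/(1 - 1.4390^7)
= 0.6690

0.6690


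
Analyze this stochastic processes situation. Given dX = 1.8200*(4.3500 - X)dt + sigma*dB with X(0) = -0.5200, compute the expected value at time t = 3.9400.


E[X(t)] = mu + (X(0) - mu)*exp(-theta*t)
= 4.3500 + (-0.5200 - 4.3500)*exp(-1.8200*3.9400)
= 4.3500 + -4.8700 * 7.6871e-04
= 4.3463

4.3463


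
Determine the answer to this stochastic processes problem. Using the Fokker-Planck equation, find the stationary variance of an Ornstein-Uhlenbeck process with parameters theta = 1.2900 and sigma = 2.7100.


Stationary variance = sigma^2 / (2*theta)
= 2.7100^2 / (2*1.2900)
= 7.3441 / 2.5800
= 2.8466

2.8466
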